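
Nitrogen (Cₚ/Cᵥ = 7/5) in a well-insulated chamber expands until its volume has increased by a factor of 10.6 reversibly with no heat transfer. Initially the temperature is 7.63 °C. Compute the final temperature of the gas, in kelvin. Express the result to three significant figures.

T₂ ≈ 109 K

Adiabatic: T₁V₁^(γ−1) = T₂V₂^(γ−1) ⇒ T₂ = T₁ (V₁/V₂)^(γ−1).
T₁ = 7.63 °C = 280.8 K.
T₂ = 280.8 × (1/10.6)^(2/5) = 109.2 K.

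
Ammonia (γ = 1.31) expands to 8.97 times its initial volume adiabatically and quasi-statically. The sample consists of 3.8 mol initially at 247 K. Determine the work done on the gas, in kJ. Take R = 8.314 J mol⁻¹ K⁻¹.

Adiabatic: T₁V₁^(γ−1) = T₂V₂^(γ−1) ⇒ T₂ = T₁ (V₁/V₂)^(γ−1).
T₂ = 247 × (1/8.97)^(0.31) = 125.1 K.
Q = 0, so ΔU = W_on_gas = nCᵥΔT with Cᵥ = R/(γ−1) = 26.82 J/(mol·K).
ΔU = 3.8 × 26.82 × (125.1 − 247) = -12420 J.

W ≈ -12.4 kJ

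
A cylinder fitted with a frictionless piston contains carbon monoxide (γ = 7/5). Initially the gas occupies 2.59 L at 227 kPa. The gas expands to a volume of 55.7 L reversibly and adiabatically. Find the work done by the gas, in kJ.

P₂ = P₁(V₁/V₂)^γ = 227×(2.59/55.7)^(7/5) = 3.093 kPa.
For a reversible adiabat, W_by_gas = (P₁V₁ − P₂V₂)/(γ−1).
W_by = (227000×0.00259 − 3093×0.0557) / (2/5) = 1039 J.

W ≈ 1.04 kJ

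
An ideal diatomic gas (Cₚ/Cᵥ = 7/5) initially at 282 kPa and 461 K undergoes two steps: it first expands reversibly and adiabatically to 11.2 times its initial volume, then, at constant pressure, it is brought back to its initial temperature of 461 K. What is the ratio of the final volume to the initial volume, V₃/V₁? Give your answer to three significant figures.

Adiabatic step: V₂/V₁ = 11.2; T₂ = T₁·(1/11.2)^(2/5) = 175.4 K.
Isobaric step: V₃/V₂ = T₃/T₂ = 461/175.4.
V₃/V₁ = (V₂/V₁)(V₃/V₂) = 11.2 × (461/175.4) = 29.44.

V₃/V₁ ≈ 29.4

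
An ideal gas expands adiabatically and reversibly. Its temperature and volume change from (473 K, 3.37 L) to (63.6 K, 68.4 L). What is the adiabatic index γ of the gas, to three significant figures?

TV^(γ−1) = const ⇒ γ − 1 = ln(T₂/T₁) / ln(V₁/V₂).
γ = 1 + ln(63.6/473) / ln(3.37/68.4) = 1.667.

γ ≈ 1.67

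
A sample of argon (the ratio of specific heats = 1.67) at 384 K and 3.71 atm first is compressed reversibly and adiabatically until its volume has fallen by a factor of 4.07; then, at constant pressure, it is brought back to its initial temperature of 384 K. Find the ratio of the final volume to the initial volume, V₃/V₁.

V₃/V₁ ≈ 0.0959

Adiabatic step: V₂/V₁ = 0.2457; T₂ = T₁·4.07^(0.67) = 983.5 K.
Isobaric step: V₃/V₂ = T₃/T₂ = 384/983.5.
V₃/V₁ = (V₂/V₁)(V₃/V₂) = 0.2457 × (384/983.5) = 0.09594.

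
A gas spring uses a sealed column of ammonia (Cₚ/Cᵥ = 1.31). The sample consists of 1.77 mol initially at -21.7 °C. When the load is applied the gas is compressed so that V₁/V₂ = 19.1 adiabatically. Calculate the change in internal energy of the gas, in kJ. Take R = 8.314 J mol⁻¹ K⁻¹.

For a reversible adiabat TV^(γ−1) is constant, so T₂ = T₁ (V₁/V₂)^(γ−1).
T₁ = -21.7 °C = 251.4 K.
T₂ = 251.4 × 19.1^(0.31) = 627.4 K.
Q = 0, so ΔU = W_on_gas = nCᵥΔT with Cᵥ = R/(γ−1) = 26.82 J/(mol·K).
ΔU = 1.77 × 26.82 × (627.4 − 251.4) = 17850 J.

ΔU ≈ 17.8 kJ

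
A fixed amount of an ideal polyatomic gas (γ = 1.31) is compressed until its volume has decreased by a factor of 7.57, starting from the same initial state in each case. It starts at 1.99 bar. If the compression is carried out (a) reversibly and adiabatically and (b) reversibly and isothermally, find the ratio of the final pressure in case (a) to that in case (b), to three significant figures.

P_adiabatic / P_isothermal ≈ 1.87

Isothermal: P_b = P₁(V₁/V₂) = 1.99×7.57.
Adiabatic: P_a = P₁(V₁/V₂)^γ = 1.99×7.57^(1.31).
P_a/P_b = (V₁/V₂)^(γ−1) = 7.57^(0.31) = 1.873.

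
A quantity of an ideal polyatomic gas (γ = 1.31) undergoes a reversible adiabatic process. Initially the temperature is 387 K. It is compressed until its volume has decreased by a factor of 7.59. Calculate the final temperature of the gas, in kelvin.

T₂ ≈ 725 K

Adiabatic: T₁V₁^(γ−1) = T₂V₂^(γ−1) ⇒ T₂ = T₁ (V₁/V₂)^(γ−1).
T₂ = 387 × 7.59^(0.31) = 725.4 K.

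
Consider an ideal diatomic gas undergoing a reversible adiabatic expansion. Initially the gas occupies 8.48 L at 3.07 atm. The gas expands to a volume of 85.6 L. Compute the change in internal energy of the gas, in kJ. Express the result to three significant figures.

ΔU ≈ -3.98 kJ

γ = 7/5 for a diatomic ideal gas.
P₂ = P₁(V₁/V₂)^γ = 3.07×(8.48/85.6)^(7/5) = 0.1206 atm.
For a reversible adiabat, W_by_gas = (P₁V₁ − P₂V₂)/(γ−1).
W_by = (311100×0.00848 − 12220×0.0856) / (2/5) = 3979 J.
Q = 0 ⇒ ΔU = −W_by = -3979 J.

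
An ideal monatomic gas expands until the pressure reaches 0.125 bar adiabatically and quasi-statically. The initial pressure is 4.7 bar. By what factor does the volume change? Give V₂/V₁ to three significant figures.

V₂/V₁ ≈ 8.81

From PV^γ = const, V₂/V₁ = (P₁/P₂)^(1/γ).
For a monatomic ideal gas γ = 5/3.
V₂/V₁ = (4.7/0.125)^(3/5) = 8.813.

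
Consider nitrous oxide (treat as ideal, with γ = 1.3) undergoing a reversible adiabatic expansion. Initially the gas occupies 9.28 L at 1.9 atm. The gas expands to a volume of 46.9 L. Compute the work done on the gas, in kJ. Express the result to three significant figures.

W ≈ -2.29 kJ

P₂ = P₁(V₁/V₂)^γ = 1.9×(9.28/46.9)^(1.3) = 0.2312 atm.
For a reversible adiabat, W_by_gas = (P₁V₁ − P₂V₂)/(γ−1).
W_by = (192500×0.00928 − 23430×0.0469) / (0.3) = 2292 J.
W_on_gas = −W_by = -2292 J.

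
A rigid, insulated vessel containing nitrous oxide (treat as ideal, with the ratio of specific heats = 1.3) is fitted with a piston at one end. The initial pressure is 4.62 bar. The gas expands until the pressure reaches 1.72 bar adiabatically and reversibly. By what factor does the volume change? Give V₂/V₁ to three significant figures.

V₂/V₁ ≈ 2.14

From PV^γ = const, V₂/V₁ = (P₁/P₂)^(1/γ).
V₂/V₁ = (4.62/1.72)^(0.769) = 2.138.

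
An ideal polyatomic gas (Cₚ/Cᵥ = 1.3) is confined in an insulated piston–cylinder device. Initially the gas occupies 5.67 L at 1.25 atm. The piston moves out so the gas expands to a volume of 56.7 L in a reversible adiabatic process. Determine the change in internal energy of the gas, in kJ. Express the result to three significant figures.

P₂ = P₁(V₁/V₂)^γ = 1.25×(5.67/56.7)^(1.3) = 0.06265 atm.
For a reversible adiabat, W_by_gas = (P₁V₁ − P₂V₂)/(γ−1).
W_by = (126700×0.00567 − 6348×0.0567) / (0.3) = 1194 J.
Q = 0 ⇒ ΔU = −W_by = -1194 J.

ΔU ≈ -1.19 kJ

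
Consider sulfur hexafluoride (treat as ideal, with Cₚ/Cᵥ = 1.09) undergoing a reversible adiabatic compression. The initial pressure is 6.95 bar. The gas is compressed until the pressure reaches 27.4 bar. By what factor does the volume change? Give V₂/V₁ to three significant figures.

V₂/V₁ ≈ 0.284

From PV^γ = const, V₂/V₁ = (P₁/P₂)^(1/γ).
V₂/V₁ = (6.95/27.4)^(0.917) = 0.2841.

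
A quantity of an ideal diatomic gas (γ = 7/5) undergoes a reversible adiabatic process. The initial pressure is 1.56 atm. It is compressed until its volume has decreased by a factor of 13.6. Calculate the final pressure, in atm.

Adiabatic: P₁V₁^γ = P₂V₂^γ ⇒ P₂ = P₁ (V₁/V₂)^γ.
P₂ = 1.56 × 13.6^(7/5) = 60.27 atm.

P₂ ≈ 60.3 atm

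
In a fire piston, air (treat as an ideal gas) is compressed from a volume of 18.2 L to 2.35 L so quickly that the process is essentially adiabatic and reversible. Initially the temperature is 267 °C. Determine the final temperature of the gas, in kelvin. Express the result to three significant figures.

T₂ ≈ 1220 K

Adiabatic: T₁V₁^(γ−1) = T₂V₂^(γ−1) ⇒ T₂ = T₁ (V₁/V₂)^(γ−1).
For a diatomic ideal gas γ = 7/5, so γ−1 = 2/5.
T₁ = 267 °C = 540.1 K.
T₂ = 540.1 × (18.2/2.35)^(2/5) = 1225 K.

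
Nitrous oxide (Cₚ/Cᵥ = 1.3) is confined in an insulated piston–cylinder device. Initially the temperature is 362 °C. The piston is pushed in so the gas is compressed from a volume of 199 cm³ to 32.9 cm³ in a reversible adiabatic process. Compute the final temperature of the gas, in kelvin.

Adiabatic: T₁V₁^(γ−1) = T₂V₂^(γ−1) ⇒ T₂ = T₁ (V₁/V₂)^(γ−1).
T₁ = 362 °C = 635.1 K.
T₂ = 635.1 × (199/32.9)^(0.3) = 1090 K.

T₂ ≈ 1090 K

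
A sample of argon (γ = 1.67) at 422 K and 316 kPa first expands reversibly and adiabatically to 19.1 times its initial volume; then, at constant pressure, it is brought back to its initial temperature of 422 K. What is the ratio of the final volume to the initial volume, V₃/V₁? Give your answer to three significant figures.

Adiabatic step: V₂/V₁ = 19.1; T₂ = T₁·(1/19.1)^(0.67) = 58.48 K.
Isobaric step: V₃/V₂ = T₃/T₂ = 422/58.48.
V₃/V₁ = (V₂/V₁)(V₃/V₂) = 19.1 × (422/58.48) = 137.8.

V₃/V₁ ≈ 138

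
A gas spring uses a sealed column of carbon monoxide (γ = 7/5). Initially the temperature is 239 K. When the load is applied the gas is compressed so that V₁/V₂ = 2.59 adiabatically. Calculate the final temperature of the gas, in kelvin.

Adiabatic: T₁V₁^(γ−1) = T₂V₂^(γ−1) ⇒ T₂ = T₁ (V₁/V₂)^(γ−1).
T₂ = 239 × 2.59^(2/5) = 349.7 K.

T₂ ≈ 350 K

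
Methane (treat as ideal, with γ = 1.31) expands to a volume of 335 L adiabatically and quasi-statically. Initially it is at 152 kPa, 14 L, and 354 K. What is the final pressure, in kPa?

Since PV^γ is constant along a reversible adiabat, P₂ = P₁ (V₁/V₂)^γ.
P₂ = 152 × (14/335)^(1.31) = 2.374 kPa.

P₂ ≈ 2.37 kPa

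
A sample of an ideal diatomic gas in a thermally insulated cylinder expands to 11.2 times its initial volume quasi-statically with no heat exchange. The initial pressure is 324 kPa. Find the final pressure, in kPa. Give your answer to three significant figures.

P₂ ≈ 11.0 kPa

Since PV^γ is constant along a reversible adiabat, P₂ = P₁ (V₁/V₂)^γ.
For a diatomic ideal gas γ = 7/5.
P₂ = 324 × (1/11.2)^(7/5) = 11.01 kPa.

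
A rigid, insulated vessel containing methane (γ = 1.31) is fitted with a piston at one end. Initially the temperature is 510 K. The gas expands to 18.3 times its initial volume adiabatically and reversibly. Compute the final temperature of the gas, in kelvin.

T₂ ≈ 207 K

For a reversible adiabat TV^(γ−1) is constant, so T₂ = T₁ (V₁/V₂)^(γ−1).
T₂ = 510 × (1/18.3)^(0.31) = 207.1 K.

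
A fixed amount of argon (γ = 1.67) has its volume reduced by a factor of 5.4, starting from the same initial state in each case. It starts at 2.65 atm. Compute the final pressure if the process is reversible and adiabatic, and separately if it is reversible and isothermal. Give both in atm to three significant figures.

adiabatic: 44.3 atm; isothermal: 14.3 atm

Isothermal: P₂ = P₁(V₁/V₂) = 2.65×5.4 = 14.31 atm.
Adiabatic: P₂ = P₁(V₁/V₂)^γ = 2.65×5.4^(1.67) = 44.29 atm.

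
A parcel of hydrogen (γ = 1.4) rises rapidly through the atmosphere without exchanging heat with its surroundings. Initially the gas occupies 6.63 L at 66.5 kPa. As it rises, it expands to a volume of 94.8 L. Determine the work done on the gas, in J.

W ≈ -722 J

P₂ = P₁(V₁/V₂)^γ = 66.5×(6.63/94.8)^(1.4) = 1.605 kPa.
For a reversible adiabat, W_by_gas = (P₁V₁ − P₂V₂)/(γ−1).
W_by = (66500×0.00663 − 1605×0.0948) / (0.4) = 721.9 J.
W_on_gas = −W_by = -721.9 J.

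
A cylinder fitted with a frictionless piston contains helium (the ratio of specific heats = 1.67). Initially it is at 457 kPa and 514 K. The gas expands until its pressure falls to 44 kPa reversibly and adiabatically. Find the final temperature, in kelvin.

T₂ ≈ 201 K

Adiabatic: T₂/T₁ = (P₂/P₁)^((γ−1)/γ).
T₂ = 514 × (44/457)^(0.401) = 201 K.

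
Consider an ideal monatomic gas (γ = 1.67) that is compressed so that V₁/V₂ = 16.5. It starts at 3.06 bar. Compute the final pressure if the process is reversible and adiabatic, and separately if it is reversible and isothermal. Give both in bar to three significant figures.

Isothermal: P₂ = P₁(V₁/V₂) = 3.06×16.5 = 50.49 bar.
Adiabatic: P₂ = P₁(V₁/V₂)^γ = 3.06×16.5^(1.67) = 330.3 bar.

adiabatic: 330 bar; isothermal: 50.5 bar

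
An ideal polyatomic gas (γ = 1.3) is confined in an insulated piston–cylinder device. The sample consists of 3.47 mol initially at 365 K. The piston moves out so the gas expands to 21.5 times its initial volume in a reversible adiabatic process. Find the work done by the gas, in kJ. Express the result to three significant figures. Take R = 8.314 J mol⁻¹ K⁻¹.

W ≈ 21.1 kJ

For a reversible adiabat TV^(γ−1) is constant, so T₂ = T₁ (V₁/V₂)^(γ−1).
T₂ = 365 × (1/21.5)^(0.3) = 145.4 K.
Q = 0, so ΔU = W_on_gas = nCᵥΔT with Cᵥ = R/(γ−1) = 27.71 J/(mol·K).
ΔU = 3.47 × 27.71 × (145.4 − 365) = -21120 J.
Work done by the gas = −ΔU = 21120 J.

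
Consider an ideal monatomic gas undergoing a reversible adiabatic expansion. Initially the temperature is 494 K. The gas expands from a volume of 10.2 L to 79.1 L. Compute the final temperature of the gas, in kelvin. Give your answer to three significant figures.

Adiabatic: T₁V₁^(γ−1) = T₂V₂^(γ−1) ⇒ T₂ = T₁ (V₁/V₂)^(γ−1).
For a monatomic ideal gas γ = 5/3, so γ−1 = 2/3.
T₂ = 494 × (10.2/79.1)^(2/3) = 126.1 K.

T₂ ≈ 126 K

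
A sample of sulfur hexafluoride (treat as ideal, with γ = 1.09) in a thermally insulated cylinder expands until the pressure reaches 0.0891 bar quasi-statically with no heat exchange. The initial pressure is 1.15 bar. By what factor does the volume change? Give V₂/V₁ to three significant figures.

V₂/V₁ ≈ 10.4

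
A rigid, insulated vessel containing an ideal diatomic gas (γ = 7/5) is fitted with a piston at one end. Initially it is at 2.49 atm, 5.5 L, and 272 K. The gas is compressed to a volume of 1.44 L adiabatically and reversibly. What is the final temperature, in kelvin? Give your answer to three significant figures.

Adiabatic: T₁V₁^(γ−1) = T₂V₂^(γ−1) ⇒ T₂ = T₁ (V₁/V₂)^(γ−1).
T₂ = 272 × (5.5/1.44)^(2/5) = 464.9 K.

T₂ ≈ 465 K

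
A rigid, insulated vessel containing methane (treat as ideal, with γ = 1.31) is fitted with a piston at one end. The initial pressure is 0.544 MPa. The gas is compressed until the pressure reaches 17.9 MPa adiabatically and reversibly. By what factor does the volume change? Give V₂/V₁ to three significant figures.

From PV^γ = const, V₂/V₁ = (P₁/P₂)^(1/γ).
V₂/V₁ = (0.544/17.9)^(0.763) = 0.06947.

V₂/V₁ ≈ 0.0695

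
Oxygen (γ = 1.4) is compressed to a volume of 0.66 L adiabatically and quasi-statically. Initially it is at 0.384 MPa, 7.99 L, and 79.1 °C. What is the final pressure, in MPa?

P₂ ≈ 12.6 MPa

Since PV^γ is constant along a reversible adiabat, P₂ = P₁ (V₁/V₂)^γ.
P₂ = 0.384 × (7.99/0.66)^(1.4) = 12.6 MPa.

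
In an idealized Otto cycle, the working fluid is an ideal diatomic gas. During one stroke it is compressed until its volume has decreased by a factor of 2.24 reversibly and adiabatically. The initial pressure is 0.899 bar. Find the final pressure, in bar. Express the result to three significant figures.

P₂ ≈ 2.78 bar

Adiabatic: P₁V₁^γ = P₂V₂^γ ⇒ P₂ = P₁ (V₁/V₂)^γ.
For a diatomic ideal gas γ = 7/5.
P₂ = 0.899 × 2.24^(7/5) = 2.78 bar.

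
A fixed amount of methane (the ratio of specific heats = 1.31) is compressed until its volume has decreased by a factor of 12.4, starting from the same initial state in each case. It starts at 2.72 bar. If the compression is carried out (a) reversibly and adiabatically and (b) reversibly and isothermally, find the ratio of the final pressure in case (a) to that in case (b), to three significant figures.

P_adiabatic / P_isothermal ≈ 2.18

Isothermal: P_b = P₁(V₁/V₂) = 2.72×12.4.
Adiabatic: P_a = P₁(V₁/V₂)^γ = 2.72×12.4^(1.31).
P_a/P_b = (V₁/V₂)^(γ−1) = 12.4^(0.31) = 2.183.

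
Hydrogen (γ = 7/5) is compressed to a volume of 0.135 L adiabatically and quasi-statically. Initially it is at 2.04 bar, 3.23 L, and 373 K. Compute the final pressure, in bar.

P₂ ≈ 174 bar

Adiabatic: P₁V₁^γ = P₂V₂^γ ⇒ P₂ = P₁ (V₁/V₂)^γ.
P₂ = 2.04 × (3.23/0.135)^(7/5) = 173.8 bar.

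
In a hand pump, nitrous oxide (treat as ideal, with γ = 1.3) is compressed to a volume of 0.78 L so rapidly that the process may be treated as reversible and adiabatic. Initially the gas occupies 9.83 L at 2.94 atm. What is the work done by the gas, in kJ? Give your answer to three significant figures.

W ≈ -11.1 kJ

P₂ = P₁(V₁/V₂)^γ = 2.94×(9.83/0.78)^(1.3) = 79.24 atm.
For a reversible adiabat, W_by_gas = (P₁V₁ − P₂V₂)/(γ−1).
W_by = (297900×0.00983 − 8.029×10^6×0.00078) / (0.3) = -11110 J.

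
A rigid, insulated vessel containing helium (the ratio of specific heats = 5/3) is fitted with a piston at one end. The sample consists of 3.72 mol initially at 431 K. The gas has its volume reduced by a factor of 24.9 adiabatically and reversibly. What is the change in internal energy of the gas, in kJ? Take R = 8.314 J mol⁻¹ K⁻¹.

ΔU ≈ 151 kJ

For a reversible adiabat TV^(γ−1) is constant, so T₂ = T₁ (V₁/V₂)^(γ−1).
T₂ = 431 × 24.9^(2/3) = 3675 K.
Q = 0, so ΔU = W_on_gas = nCᵥΔT with Cᵥ = R/(γ−1) = 12.47 J/(mol·K).
ΔU = 3.72 × 12.47 × (3675 − 431) = 150500 J.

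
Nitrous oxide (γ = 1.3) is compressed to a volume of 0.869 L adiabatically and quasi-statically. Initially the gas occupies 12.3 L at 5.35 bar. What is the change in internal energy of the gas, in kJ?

ΔU ≈ 26.6 kJ

P₂ = P₁(V₁/V₂)^γ = 5.35×(12.3/0.869)^(1.3) = 167.7 bar.
For a reversible adiabat, W_by_gas = (P₁V₁ − P₂V₂)/(γ−1).
W_by = (535000×0.0123 − 1.677×10^7×0.000869) / (0.3) = -26640 J.
Q = 0 ⇒ ΔU = −W_by = 26640 J.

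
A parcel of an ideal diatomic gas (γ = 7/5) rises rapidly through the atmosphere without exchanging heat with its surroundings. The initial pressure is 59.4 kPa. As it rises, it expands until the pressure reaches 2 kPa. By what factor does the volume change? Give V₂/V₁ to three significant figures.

V₂/V₁ ≈ 11.3

From PV^γ = const, V₂/V₁ = (P₁/P₂)^(1/γ).
V₂/V₁ = (59.4/2)^(5/7) = 11.27.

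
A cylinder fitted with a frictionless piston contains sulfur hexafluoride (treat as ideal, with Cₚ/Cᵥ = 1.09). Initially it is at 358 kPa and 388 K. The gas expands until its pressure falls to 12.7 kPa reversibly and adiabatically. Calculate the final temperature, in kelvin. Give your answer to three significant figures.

T₂ ≈ 295 K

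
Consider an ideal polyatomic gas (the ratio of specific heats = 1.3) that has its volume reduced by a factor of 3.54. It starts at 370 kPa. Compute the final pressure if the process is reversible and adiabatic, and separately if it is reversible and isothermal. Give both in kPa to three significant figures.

Isothermal: P₂ = P₁(V₁/V₂) = 370×3.54 = 1310 kPa.
Adiabatic: P₂ = P₁(V₁/V₂)^γ = 370×3.54^(1.3) = 1914 kPa.

adiabatic: 1910 kPa; isothermal: 1310 kPa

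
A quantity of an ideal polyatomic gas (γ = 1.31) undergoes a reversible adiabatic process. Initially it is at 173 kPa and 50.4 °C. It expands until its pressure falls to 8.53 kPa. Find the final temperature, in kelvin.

Along an adiabat T P^((1−γ)/γ) is constant, so T₂ = T₁ (P₂/P₁)^((γ−1)/γ).
T₁ = 50.4 °C = 323.5 K.
T₂ = 323.5 × (8.53/173)^(0.237) = 158.7 K.

T₂ ≈ 159 K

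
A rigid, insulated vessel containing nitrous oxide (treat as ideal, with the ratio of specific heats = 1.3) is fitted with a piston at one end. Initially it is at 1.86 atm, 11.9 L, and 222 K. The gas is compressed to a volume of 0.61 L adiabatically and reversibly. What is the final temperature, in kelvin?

For a reversible adiabat TV^(γ−1) is constant, so T₂ = T₁ (V₁/V₂)^(γ−1).
T₂ = 222 × (11.9/0.61)^(0.3) = 541.3 K.

T₂ ≈ 541 K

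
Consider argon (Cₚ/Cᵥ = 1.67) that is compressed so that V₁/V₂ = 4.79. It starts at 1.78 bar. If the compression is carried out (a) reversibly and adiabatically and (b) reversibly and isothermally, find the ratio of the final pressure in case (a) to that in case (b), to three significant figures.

Isothermal: P_b = P₁(V₁/V₂) = 1.78×4.79.
Adiabatic: P_a = P₁(V₁/V₂)^γ = 1.78×4.79^(1.67).
P_a/P_b = (V₁/V₂)^(γ−1) = 4.79^(0.67) = 2.856.

P_adiabatic / P_isothermal ≈ 2.86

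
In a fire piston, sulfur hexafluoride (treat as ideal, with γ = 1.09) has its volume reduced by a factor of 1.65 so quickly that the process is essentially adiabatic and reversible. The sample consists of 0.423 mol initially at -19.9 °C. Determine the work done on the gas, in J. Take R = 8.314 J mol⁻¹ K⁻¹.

W ≈ 456 J

For a reversible adiabat TV^(γ−1) is constant, so T₂ = T₁ (V₁/V₂)^(γ−1).
T₁ = -19.9 °C = 253.2 K.
T₂ = 253.2 × 1.65^(0.09) = 264.9 K.
Q = 0, so ΔU = W_on_gas = nCᵥΔT with Cᵥ = R/(γ−1) = 92.38 J/(mol·K).
ΔU = 0.423 × 92.38 × (264.9 − 253.2) = 456.2 J.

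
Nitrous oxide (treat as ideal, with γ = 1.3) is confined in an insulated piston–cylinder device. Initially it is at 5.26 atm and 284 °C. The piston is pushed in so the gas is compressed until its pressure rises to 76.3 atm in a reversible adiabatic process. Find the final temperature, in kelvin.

Adiabatic: T₂/T₁ = (P₂/P₁)^((γ−1)/γ).
T₁ = 284 °C = 557.1 K.
T₂ = 557.1 × (76.3/5.26)^(0.231) = 1033 K.

T₂ ≈ 1030 K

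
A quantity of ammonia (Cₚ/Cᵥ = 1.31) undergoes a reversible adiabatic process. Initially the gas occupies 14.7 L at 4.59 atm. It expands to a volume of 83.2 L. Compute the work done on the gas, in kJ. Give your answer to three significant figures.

P₂ = P₁(V₁/V₂)^γ = 4.59×(14.7/83.2)^(1.31) = 0.4738 atm.
For a reversible adiabat, W_by_gas = (P₁V₁ − P₂V₂)/(γ−1).
W_by = (465100×0.0147 − 48010×0.0832) / (0.31) = 9168 J.
W_on_gas = −W_by = -9168 J.

W ≈ -9.17 kJ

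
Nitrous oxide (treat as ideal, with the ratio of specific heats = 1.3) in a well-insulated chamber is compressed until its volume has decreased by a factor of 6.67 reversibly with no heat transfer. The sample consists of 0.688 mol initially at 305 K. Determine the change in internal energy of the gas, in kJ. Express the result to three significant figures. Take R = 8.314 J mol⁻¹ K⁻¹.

ΔU ≈ 4.46 kJ

Adiabatic: T₁V₁^(γ−1) = T₂V₂^(γ−1) ⇒ T₂ = T₁ (V₁/V₂)^(γ−1).
T₂ = 305 × 6.67^(0.3) = 538.9 K.
Q = 0, so ΔU = W_on_gas = nCᵥΔT with Cᵥ = R/(γ−1) = 27.71 J/(mol·K).
ΔU = 0.688 × 27.71 × (538.9 − 305) = 4460 J.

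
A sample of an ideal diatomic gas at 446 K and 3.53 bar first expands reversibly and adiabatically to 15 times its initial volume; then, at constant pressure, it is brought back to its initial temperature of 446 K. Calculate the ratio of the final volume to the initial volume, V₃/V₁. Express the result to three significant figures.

For a diatomic ideal gas γ = 7/5.
Adiabatic step: V₂/V₁ = 15; T₂ = T₁·(1/15)^(2/5) = 151 K.
Isobaric step: V₃/V₂ = T₃/T₂ = 446/151.
V₃/V₁ = (V₂/V₁)(V₃/V₂) = 15 × (446/151) = 44.31.

V₃/V₁ ≈ 44.3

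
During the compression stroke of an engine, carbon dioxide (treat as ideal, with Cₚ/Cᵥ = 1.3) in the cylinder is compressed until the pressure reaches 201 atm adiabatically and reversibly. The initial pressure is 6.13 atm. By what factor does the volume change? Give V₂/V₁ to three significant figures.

From PV^γ = const, V₂/V₁ = (P₁/P₂)^(1/γ).
V₂/V₁ = (6.13/201)^(0.769) = 0.06824.

V₂/V₁ ≈ 0.0682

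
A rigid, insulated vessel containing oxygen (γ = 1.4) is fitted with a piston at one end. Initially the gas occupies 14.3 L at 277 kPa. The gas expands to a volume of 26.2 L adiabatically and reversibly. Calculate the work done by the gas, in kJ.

W ≈ 2.13 kJ

P₂ = P₁(V₁/V₂)^γ = 277×(14.3/26.2)^(1.4) = 118.7 kPa.
For a reversible adiabat, W_by_gas = (P₁V₁ − P₂V₂)/(γ−1).
W_by = (277000×0.0143 − 118700×0.0262) / (0.4) = 2130 J.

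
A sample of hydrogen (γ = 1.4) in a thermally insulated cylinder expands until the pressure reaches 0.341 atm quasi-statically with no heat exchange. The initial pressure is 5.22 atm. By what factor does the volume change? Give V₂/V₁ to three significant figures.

From PV^γ = const, V₂/V₁ = (P₁/P₂)^(1/γ).
V₂/V₁ = (5.22/0.341)^(0.714) = 7.021.

V₂/V₁ ≈ 7.02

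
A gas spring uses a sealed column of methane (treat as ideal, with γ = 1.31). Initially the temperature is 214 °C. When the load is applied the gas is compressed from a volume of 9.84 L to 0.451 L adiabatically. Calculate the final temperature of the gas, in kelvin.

For a reversible adiabat TV^(γ−1) is constant, so T₂ = T₁ (V₁/V₂)^(γ−1).
T₁ = 214 °C = 487.1 K.
T₂ = 487.1 × (9.84/0.451)^(0.31) = 1267 K.

T₂ ≈ 1270 K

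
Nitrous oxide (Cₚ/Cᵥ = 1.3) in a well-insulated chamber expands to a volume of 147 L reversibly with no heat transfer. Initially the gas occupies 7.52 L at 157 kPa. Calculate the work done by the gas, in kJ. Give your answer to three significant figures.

P₂ = P₁(V₁/V₂)^γ = 157×(7.52/147)^(1.3) = 3.292 kPa.
For a reversible adiabat, W_by_gas = (P₁V₁ − P₂V₂)/(γ−1).
W_by = (157000×0.00752 − 3292×0.147) / (0.3) = 2322 J.

W ≈ 2.32 kJ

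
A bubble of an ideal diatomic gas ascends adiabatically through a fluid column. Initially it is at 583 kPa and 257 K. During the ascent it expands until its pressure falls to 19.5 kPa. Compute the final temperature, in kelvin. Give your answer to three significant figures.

Along an adiabat T P^((1−γ)/γ) is constant, so T₂ = T₁ (P₂/P₁)^((γ−1)/γ).
For a diatomic ideal gas γ = 7/5, so (γ−1)/γ = 2/7.
T₂ = 257 × (19.5/583)^(2/7) = 97.35 K.

T₂ ≈ 97.3 K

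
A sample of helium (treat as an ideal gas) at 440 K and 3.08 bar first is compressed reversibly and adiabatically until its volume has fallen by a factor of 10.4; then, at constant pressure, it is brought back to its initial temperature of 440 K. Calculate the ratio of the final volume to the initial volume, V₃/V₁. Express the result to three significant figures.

For a monatomic ideal gas γ = 5/3.
Adiabatic step: V₂/V₁ = 0.09615; T₂ = T₁·10.4^(2/3) = 2096 K.
Isobaric step: V₃/V₂ = T₃/T₂ = 440/2096.
V₃/V₁ = (V₂/V₁)(V₃/V₂) = 0.09615 × (440/2096) = 0.02018.

V₃/V₁ ≈ 0.0202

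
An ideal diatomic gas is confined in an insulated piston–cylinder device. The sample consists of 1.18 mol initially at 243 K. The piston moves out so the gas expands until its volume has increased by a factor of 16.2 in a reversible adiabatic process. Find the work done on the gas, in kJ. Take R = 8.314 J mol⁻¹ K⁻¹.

W ≈ -4.00 kJ

For a reversible adiabat TV^(γ−1) is constant, so T₂ = T₁ (V₁/V₂)^(γ−1).
γ = 7/5 for a diatomic ideal gas, so γ−1 = 2/5.
T₂ = 243 × (1/16.2)^(2/5) = 79.76 K.
Q = 0, so ΔU = W_on_gas = nCᵥΔT with Cᵥ = R/(γ−1) = 20.79 J/(mol·K).
ΔU = 1.18 × 20.79 × (79.76 − 243) = -4004 J.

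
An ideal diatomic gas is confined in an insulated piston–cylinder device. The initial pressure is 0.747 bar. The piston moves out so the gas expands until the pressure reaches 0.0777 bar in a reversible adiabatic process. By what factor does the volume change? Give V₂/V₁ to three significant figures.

V₂/V₁ ≈ 5.04

From PV^γ = const, V₂/V₁ = (P₁/P₂)^(1/γ).
For a diatomic ideal gas γ = 7/5.
V₂/V₁ = (0.747/0.0777)^(5/7) = 5.036.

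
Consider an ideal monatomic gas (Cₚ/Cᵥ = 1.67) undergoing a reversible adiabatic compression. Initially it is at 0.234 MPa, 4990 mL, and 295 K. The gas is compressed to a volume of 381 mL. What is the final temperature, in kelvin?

T₂ ≈ 1650 K

For a reversible adiabat TV^(γ−1) is constant, so T₂ = T₁ (V₁/V₂)^(γ−1).
T₂ = 295 × (4990/381)^(0.67) = 1653 K.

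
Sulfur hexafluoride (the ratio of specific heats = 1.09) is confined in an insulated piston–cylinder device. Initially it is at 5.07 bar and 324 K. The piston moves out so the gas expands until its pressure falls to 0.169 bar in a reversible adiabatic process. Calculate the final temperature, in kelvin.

T₂ ≈ 245 K

Along an adiabat T P^((1−γ)/γ) is constant, so T₂ = T₁ (P₂/P₁)^((γ−1)/γ).
T₂ = 324 × (0.169/5.07)^(0.0826) = 244.7 K.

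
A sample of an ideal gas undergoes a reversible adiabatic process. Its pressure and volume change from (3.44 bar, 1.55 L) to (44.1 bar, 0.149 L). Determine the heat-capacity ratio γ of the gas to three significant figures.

PV^γ = const ⇒ γ = ln(P₂/P₁) / ln(V₁/V₂).
γ = ln(44.1/3.44) / ln(1.55/0.149) = 1.089.

γ ≈ 1.09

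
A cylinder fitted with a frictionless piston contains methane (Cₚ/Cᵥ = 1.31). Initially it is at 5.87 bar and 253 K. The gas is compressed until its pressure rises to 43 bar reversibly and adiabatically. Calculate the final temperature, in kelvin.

Adiabatic: T₂/T₁ = (P₂/P₁)^((γ−1)/γ).
T₂ = 253 × (43/5.87)^(0.237) = 405.3 K.

T₂ ≈ 405 K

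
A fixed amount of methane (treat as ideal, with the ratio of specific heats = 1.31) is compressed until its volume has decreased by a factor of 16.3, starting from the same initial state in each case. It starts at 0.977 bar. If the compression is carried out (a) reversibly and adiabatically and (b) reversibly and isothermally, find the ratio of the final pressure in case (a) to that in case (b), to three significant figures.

P_adiabatic / P_isothermal ≈ 2.38

Isothermal: P_b = P₁(V₁/V₂) = 0.977×16.3.
Adiabatic: P_a = P₁(V₁/V₂)^γ = 0.977×16.3^(1.31).
P_a/P_b = (V₁/V₂)^(γ−1) = 16.3^(0.31) = 2.376.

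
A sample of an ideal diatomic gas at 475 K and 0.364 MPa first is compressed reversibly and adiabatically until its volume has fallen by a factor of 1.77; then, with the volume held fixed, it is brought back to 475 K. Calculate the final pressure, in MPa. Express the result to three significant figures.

P₃ ≈ 0.644 MPa

For a diatomic ideal gas γ = 7/5.
Adiabatic step (PV^γ = const): P₂ = 0.364×1.77^(7/5) = 0.8096 MPa; T₂ = 475×1.77^(2/5) = 596.9 K.
Isochoric: P₃ = P₂(T₃/T₂) = 0.8096 × (475/596.9) = 0.6443 MPa.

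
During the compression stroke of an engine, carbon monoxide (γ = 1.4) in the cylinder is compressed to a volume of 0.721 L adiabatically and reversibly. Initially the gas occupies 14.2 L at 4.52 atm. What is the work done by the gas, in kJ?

P₂ = P₁(V₁/V₂)^γ = 4.52×(14.2/0.721)^(1.4) = 293.2 atm.
For a reversible adiabat, W_by_gas = (P₁V₁ − P₂V₂)/(γ−1).
W_by = (458000×0.0142 − 2.971×10^7×0.000721) / (0.4) = -37300 J.

W ≈ -37.3 kJ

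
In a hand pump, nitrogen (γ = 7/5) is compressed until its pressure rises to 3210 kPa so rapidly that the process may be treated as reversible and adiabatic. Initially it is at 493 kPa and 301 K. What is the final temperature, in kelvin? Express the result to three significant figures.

Adiabatic: T₂/T₁ = (P₂/P₁)^((γ−1)/γ).
T₂ = 301 × (3210/493)^(2/7) = 514.1 K.

T₂ ≈ 514 K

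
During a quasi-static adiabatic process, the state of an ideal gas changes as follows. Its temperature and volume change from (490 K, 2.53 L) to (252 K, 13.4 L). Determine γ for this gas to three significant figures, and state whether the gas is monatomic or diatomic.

TV^(γ−1) = const ⇒ γ − 1 = ln(T₂/T₁) / ln(V₁/V₂).
γ = 1 + ln(252/490) / ln(2.53/13.4) = 1.399.
γ ≈ 1.40 is close to 7/5, so the gas is diatomic.

γ ≈ 1.40; diatomic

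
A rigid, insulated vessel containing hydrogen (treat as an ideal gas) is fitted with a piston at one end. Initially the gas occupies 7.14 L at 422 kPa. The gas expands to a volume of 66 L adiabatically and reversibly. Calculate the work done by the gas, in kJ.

γ = 7/5 for a diatomic ideal gas.
P₂ = P₁(V₁/V₂)^γ = 422×(7.14/66)^(7/5) = 18.76 kPa.
For a reversible adiabat, W_by_gas = (P₁V₁ − P₂V₂)/(γ−1).
W_by = (422000×0.00714 − 18760×0.066) / (2/5) = 4438 J.

W ≈ 4.44 kJ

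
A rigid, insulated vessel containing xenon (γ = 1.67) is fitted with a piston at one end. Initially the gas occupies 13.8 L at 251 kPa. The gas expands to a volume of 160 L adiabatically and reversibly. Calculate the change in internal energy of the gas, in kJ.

ΔU ≈ -4.17 kJ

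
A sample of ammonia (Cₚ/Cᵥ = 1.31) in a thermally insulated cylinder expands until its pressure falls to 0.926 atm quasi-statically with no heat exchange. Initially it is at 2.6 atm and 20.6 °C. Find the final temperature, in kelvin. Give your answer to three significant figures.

T₂ ≈ 230 K

Along an adiabat T P^((1−γ)/γ) is constant, so T₂ = T₁ (P₂/P₁)^((γ−1)/γ).
T₁ = 20.6 °C = 293.8 K.
T₂ = 293.8 × (0.926/2.6)^(0.237) = 230.1 K.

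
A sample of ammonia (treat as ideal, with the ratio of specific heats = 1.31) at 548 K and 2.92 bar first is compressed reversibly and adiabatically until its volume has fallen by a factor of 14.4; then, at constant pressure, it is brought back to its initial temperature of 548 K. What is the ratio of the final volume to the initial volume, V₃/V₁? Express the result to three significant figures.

V₃/V₁ ≈ 0.0304

Adiabatic step: V₂/V₁ = 0.06944; T₂ = T₁·14.4^(0.31) = 1253 K.
Isobaric step: V₃/V₂ = T₃/T₂ = 548/1253.
V₃/V₁ = (V₂/V₁)(V₃/V₂) = 0.06944 × (548/1253) = 0.03038.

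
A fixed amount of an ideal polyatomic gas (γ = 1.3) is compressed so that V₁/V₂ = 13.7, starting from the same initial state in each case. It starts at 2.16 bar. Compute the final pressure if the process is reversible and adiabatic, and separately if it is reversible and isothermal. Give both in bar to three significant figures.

Isothermal: P₂ = P₁(V₁/V₂) = 2.16×13.7 = 29.59 bar.
Adiabatic: P₂ = P₁(V₁/V₂)^γ = 2.16×13.7^(1.3) = 64.89 bar.

adiabatic: 64.9 bar; isothermal: 29.6 bar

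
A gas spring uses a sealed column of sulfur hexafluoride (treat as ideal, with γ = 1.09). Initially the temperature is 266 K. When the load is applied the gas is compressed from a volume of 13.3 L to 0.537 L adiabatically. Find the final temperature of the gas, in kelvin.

T₂ ≈ 355 K

For a reversible adiabat TV^(γ−1) is constant, so T₂ = T₁ (V₁/V₂)^(γ−1).
T₂ = 266 × (13.3/0.537)^(0.09) = 355.1 K.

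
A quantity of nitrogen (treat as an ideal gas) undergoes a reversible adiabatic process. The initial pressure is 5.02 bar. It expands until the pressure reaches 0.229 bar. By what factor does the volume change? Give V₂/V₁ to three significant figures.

From PV^γ = const, V₂/V₁ = (P₁/P₂)^(1/γ).
For a diatomic ideal gas γ = 7/5.
V₂/V₁ = (5.02/0.229)^(5/7) = 9.073.

V₂/V₁ ≈ 9.07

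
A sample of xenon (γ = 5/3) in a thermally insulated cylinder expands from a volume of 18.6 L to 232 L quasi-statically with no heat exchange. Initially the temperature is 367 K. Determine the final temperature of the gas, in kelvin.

T₂ ≈ 68.2 K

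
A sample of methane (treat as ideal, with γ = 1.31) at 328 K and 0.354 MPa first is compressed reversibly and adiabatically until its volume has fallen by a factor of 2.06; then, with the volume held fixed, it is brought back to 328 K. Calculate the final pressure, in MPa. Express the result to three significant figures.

P₃ ≈ 0.729 MPa

Adiabatic step (PV^γ = const): P₂ = 0.354×2.06^(1.31) = 0.9124 MPa; T₂ = 328×2.06^(0.31) = 410.4 K.
Isochoric: P₃ = P₂(T₃/T₂) = 0.9124 × (328/410.4) = 0.7292 MPa.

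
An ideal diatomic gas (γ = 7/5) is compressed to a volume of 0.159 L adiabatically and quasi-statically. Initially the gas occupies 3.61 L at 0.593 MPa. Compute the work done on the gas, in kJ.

P₂ = P₁(V₁/V₂)^γ = 0.593×(3.61/0.159)^(7/5) = 46.95 MPa.
For a reversible adiabat, W_by_gas = (P₁V₁ − P₂V₂)/(γ−1).
W_by = (593000×0.00361 − 4.695×10^7×0.000159) / (2/5) = -13310 J.
W_on_gas = −W_by = 13310 J.

W ≈ 13.3 kJ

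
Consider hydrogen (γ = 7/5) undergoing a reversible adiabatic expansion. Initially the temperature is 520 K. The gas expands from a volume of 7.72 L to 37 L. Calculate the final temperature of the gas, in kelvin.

Adiabatic: T₁V₁^(γ−1) = T₂V₂^(γ−1) ⇒ T₂ = T₁ (V₁/V₂)^(γ−1).
T₂ = 520 × (7.72/37)^(2/5) = 277.8 K.

T₂ ≈ 278 K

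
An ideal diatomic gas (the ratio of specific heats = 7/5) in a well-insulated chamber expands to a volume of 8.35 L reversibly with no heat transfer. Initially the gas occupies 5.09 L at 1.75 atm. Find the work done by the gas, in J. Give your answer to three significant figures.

P₂ = P₁(V₁/V₂)^γ = 1.75×(5.09/8.35)^(7/5) = 0.8751 atm.
For a reversible adiabat, W_by_gas = (P₁V₁ − P₂V₂)/(γ−1).
W_by = (177300×0.00509 − 88670×0.00835) / (2/5) = 405.3 J.

W ≈ 405 J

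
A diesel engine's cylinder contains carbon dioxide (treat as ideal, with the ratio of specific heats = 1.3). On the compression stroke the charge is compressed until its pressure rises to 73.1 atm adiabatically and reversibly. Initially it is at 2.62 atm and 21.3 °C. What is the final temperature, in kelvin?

T₂ ≈ 635 K

Adiabatic: T₂/T₁ = (P₂/P₁)^((γ−1)/γ).
T₁ = 21.3 °C = 294.4 K.
T₂ = 294.4 × (73.1/2.62)^(0.231) = 634.8 K.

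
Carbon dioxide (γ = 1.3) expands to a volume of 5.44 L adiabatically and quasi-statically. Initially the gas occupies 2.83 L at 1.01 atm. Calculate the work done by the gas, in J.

P₂ = P₁(V₁/V₂)^γ = 1.01×(2.83/5.44)^(1.3) = 0.4319 atm.
For a reversible adiabat, W_by_gas = (P₁V₁ − P₂V₂)/(γ−1).
W_by = (102300×0.00283 − 43760×0.00544) / (0.3) = 171.9 J.

W ≈ 172 J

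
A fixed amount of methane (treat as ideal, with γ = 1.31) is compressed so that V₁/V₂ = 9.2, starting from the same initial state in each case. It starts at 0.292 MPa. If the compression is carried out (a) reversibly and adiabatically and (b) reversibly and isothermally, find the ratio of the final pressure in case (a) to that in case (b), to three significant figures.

P_adiabatic / P_isothermal ≈ 1.99

Isothermal: P_b = P₁(V₁/V₂) = 0.292×9.2.
Adiabatic: P_a = P₁(V₁/V₂)^γ = 0.292×9.2^(1.31).
P_a/P_b = (V₁/V₂)^(γ−1) = 9.2^(0.31) = 1.99.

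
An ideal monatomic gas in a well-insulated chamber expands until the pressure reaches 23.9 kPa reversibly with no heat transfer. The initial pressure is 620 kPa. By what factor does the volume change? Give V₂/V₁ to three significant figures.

From PV^γ = const, V₂/V₁ = (P₁/P₂)^(1/γ).
For a monatomic ideal gas γ = 5/3.
V₂/V₁ = (620/23.9)^(3/5) = 7.053.

V₂/V₁ ≈ 7.05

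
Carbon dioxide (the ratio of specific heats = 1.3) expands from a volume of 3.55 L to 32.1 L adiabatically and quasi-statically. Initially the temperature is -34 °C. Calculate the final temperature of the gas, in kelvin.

Adiabatic: T₁V₁^(γ−1) = T₂V₂^(γ−1) ⇒ T₂ = T₁ (V₁/V₂)^(γ−1).
T₁ = -34 °C = 239.1 K.
T₂ = 239.1 × (3.55/32.1)^(0.3) = 123.5 K.

T₂ ≈ 124 K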